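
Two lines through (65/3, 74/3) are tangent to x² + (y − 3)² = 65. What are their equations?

Let a tangent through (65/3, 74/3) have slope m. Its distance from (0, 3) must equal √65:
[m·(−65/3) − (−65/3)]² = 65(m² + 1)
28m² − 65m + 28 = 0, so m = 7/4 or m = 4/7.
Through (65/3, 74/3) these give 7x − 4y = 53 and 4x − 7y = −86.

7x − 4y = 53 and 4x − 7y = −86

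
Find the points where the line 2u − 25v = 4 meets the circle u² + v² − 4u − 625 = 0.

Substitute v = (−4 + 2u)/25:
629u² − 2516u − 390609 = 0  ⟹  u² − 4u − 621 = 0
u = 27 or u = −23, giving (27, 2) and (−23, −2).

(−23, −2) and (27, 2)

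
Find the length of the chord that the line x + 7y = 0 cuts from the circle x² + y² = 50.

10√2

Express y = (−x)/7 and substitute into the circle:
50x² − 2450 = 0  ⟹  x² − 49 = 0
x = 7 or x = −7, giving (7, −1) and (−7, 1).
|(7, −1) − (−7, 1)| = √((14)² + (−2)²) = 10√2.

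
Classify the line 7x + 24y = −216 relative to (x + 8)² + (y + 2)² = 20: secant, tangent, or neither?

neither

d² = (7·(−8) + 24·(−2) − (−216))²/625 = 12544/625; r² = 20.
Since d² > r², the line lies outside the circle.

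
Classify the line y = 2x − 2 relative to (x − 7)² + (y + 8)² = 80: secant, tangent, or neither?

Substituting the line into the circle gives 5x² + 10x + 5 = 0.
Δ = 100 − 100 = 0.
A repeated root: the line is tangent.

tangent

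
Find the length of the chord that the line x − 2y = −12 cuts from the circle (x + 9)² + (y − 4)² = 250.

14√5

Centre (−9, 4), r² = 250. Perpendicular distance d from centre to line = |−5| / √5 = 5/√5.
Chord = 2√(r² − d²) = 2·√(245) = 14√5.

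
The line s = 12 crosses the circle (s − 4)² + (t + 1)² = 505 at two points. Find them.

(12, −22) and (12, 20)

The line gives s = 12. Substituting into the circle:
t² + 2t − 440 = 0
t = 20 or t = −22, giving (12, 20) and (12, −22).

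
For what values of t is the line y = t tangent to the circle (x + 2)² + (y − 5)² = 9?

For a tangent, require d(centre, line) = r = 3.
|0·(−2) + 1·5 − t| / √1 = 3
|t − (5)| = 3, so t = 8 or t = 2.

t = 2 or t = 8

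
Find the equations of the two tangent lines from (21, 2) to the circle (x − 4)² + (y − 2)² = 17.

x − 4y = 13 and x + 4y = 29

Let a tangent through (21, 2) have slope m. Its distance from (4, 2) must equal √17:
(−17m − (0))² = 17(m² + 1)
16m² − 1 = 0, so m = 1/4 or m = −1/4.
Through (21, 2) these give x − 4y = 13 and x + 4y = 29.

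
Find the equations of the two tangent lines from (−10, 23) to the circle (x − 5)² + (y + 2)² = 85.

9x + 2y = −44 and 6x + 7y = 101

A line y − (23) = m(x − (−10)) is tangent when its distance from (5, −2) is √85:
(15m − (−25))² = 85(m² + 1)
14m² + 75m + 54 = 0, so m = −9/2 or m = −6/7.
With m = −9/2: 9x + 2y = −44. With m = −6/7: 6x + 7y = 101.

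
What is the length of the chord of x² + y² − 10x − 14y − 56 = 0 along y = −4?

Express y = −4 and substitute into the circle:
x² − 10x + 16 = 0
x = 8 or x = 2, giving (8, −4) and (2, −4).
|(8, −4) − (2, −4)| = √((6)² + (0)²) = 6.

6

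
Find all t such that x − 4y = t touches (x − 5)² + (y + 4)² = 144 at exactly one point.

For a tangent, require d(centre, line) = r = 12.
|1·5 − 4·(−4) − t| / √17 = 12
|t − (21)| = 12√17.

t = 21 ± 12√17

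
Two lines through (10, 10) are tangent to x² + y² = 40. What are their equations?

x − 3y = −20 and 3x − y = 20

Write the tangent as mx − y + (10 − m·(10)) = 0 and set its distance from the centre to 2√10:
(−10m − (−10))² = 40(m² + 1)
3m² − 10m + 3 = 0, so m = 1/3 or m = 3.
With m = 1/3: x − 3y = −20. With m = 3: 3x − y = 20.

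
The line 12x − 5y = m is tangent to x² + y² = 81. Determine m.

For a tangent, require d(centre, line) = r = 9.
|12·0 − 5·0 − m| / √169 = 9
|m| = 9·13, so m = 117 or m = −117.

m = −117 or m = 117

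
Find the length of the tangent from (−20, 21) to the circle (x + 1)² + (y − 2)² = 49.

√673

With centre O = (−1, 2), |OP|² = 722 and r² = 49.
Power of the point: PT² = |PO|² − r² = 673, so PT = √673.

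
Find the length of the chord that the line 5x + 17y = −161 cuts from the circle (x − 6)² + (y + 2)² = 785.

3√314

Centre (6, −2), r² = 785. Perpendicular distance d from centre to line = |157| / √314 = 157/√314.
Chord = 2√(r² − d²) = 2·√(1413/2) = 3√314.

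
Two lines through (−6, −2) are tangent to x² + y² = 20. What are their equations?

A line y − (−2) = m(x − (−6)) is tangent when its distance from (0, 0) is 2√5:
(6m − (2))² = 20(m² + 1)
2m² − 3m − 2 = 0, so m = −1/2 or m = 2.
With m = −1/2: x + 2y = −10. With m = 2: 2x − y = −10.

x + 2y = −10 and 2x − y = −10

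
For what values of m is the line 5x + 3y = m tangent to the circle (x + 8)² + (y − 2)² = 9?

m = −34 ± 3√34

The line touches the circle iff its distance from (−8, 2) is 3:
|5·(−8) + 3·2 − m| / √34 = 3
|m − (−34)| = 3√34.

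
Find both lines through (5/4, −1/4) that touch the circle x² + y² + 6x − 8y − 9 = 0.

3x − 5y = 5 and 5x − 3y = 7

Write the tangent as mx − y + (−1/4 − m·(5/4)) = 0 and set its distance from the centre to √34:
(−17/4m − (17/4))² = 34(m² + 1)
15m² − 34m + 15 = 0, so m = 3/5 or m = 5/3.
Through (5/4, −1/4) these give 3x − 5y = 5 and 5x − 3y = 7.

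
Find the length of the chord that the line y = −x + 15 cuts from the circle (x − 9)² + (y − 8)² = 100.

14√2

Centre (9, 8), r² = 100. Perpendicular distance d from centre to line = |2| / √2 = 2/√2.
Chord = 2√(r² − d²) = 2·√(98) = 14√2.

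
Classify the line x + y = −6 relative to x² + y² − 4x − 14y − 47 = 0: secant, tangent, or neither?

Centre (2, 7), r² = 100. Distance² from centre to line = (15)²/2 = 225/2.
Since d² > r², the line lies outside the circle.

neither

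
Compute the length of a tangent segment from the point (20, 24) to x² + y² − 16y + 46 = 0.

With centre O = (0, 8), |OP|² = 656 and r² = 18.
By the tangent–radius right angle, tangent length = √(|PO|² − r²) = √638.

√638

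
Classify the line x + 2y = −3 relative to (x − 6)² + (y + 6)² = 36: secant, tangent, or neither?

d² = (1·6 + 2·(−6) − (−3))²/5 = 9/5; r² = 36.
Since d² < r², the line cuts the circle twice.

secant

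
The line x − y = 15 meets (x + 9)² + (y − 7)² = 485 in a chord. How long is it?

3√2

Substitute y = x − 15:
2x² − 26x + 80 = 0  ⟹  x² − 13x + 40 = 0
x = 8 or x = 5, giving (8, −7) and (5, −10).
Chord length = distance between (8, −7) and (5, −10) = √18 = 3√2.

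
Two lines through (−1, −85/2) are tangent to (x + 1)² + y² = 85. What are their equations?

A line y − (−85/2) = m(x − (−1)) is tangent when its distance from (−1, 0) is √85:
(0m − (85/2))² = 85(m² + 1)
4m² − 81 = 0, so m = −9/2 or m = 9/2.
With m = −9/2: 9x + 2y = −94. With m = 9/2: 9x − 2y = 76.

9x + 2y = −94 and 9x − 2y = 76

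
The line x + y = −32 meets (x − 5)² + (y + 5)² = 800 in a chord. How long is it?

Substitute y = −x − 32:
2x² + 44x − 46 = 0  ⟹  x² + 22x − 23 = 0
x = 1 or x = −23, giving (1, −33) and (−23, −9).
Chord length = distance between (1, −33) and (−23, −9) = √1152 = 24√2.

24√2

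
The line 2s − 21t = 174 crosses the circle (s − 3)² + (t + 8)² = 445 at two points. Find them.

Substitute t = (−174 + 2s)/21:
445s² − 2670s − 192240 = 0  ⟹  s² − 6s − 432 = 0
s = 24 or s = −18, giving (24, −6) and (−18, −10).

(−18, −10) and (24, −6)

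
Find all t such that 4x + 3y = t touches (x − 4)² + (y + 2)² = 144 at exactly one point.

t = −50 or t = 70

For a tangent, require d(centre, line) = r = 12.
|4·4 + 3·(−2) − t| / √25 = 12
|t − (10)| = 12·5, so t = 70 or t = −50.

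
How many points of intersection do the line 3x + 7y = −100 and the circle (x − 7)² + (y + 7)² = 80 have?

0

d² = (3·7 + 7·(−7) − (−100))²/58 = 2592/29; r² = 80.
Since d² > r², the line lies outside the circle.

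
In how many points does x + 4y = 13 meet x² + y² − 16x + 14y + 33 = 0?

2

Substituting the line into the circle gives 17x² − 338x + 1425 = 0.
Δ = 114244 − 96900 = 17344.
Two real roots: the line is a secant.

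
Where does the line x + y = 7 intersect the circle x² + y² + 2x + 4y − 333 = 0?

Substitute y = −x + 7:
2x² − 16x − 256 = 0  ⟹  x² − 8x − 128 = 0
x = 16 or x = −8, giving (16, −9) and (−8, 15).

(−8, 15) and (16, −9)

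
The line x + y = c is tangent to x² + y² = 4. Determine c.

c = ±2√2

Tangency holds when the distance from the centre (0, 0) to the line equals the radius 2:
|1·0 + 1·0 − c| / √2 = 2
|c| = 2√2.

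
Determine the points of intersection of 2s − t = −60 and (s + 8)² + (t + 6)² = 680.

Substitute t = 2s + 60:
5s² + 280s + 3740 = 0  ⟹  s² + 56s + 748 = 0
s = −22 or s = −34, giving (−22, 16) and (−34, −8).

(−34, −8) and (−22, 16)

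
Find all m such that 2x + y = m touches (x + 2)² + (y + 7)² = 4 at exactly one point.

The line touches the circle iff its distance from (−2, −7) is 2:
|2·(−2) + 1·(−7) − m| / √5 = 2
|m − (−11)| = 2√5.

m = −11 ± 2√5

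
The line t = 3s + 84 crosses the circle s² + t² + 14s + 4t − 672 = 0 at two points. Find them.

(−32, −12) and (−21, 21)

From the line, t = 3s + 84. Substituting:
10s² + 530s + 6720 = 0  ⟹  s² + 53s + 672 = 0
s = −21 or s = −32, giving (−21, 21) and (−32, −12).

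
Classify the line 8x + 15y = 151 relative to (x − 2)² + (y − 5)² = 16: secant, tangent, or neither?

d² = (8·2 + 15·5 − (151))²/289 = 3600/289; r² = 16.
Since d² < r², the line cuts the circle twice.

secant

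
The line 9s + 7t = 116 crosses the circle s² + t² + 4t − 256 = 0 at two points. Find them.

From the line, t = (116 − 9s)/7. Substituting:
130s² − 2340s + 4160 = 0  ⟹  s² − 18s + 32 = 0
s = 16 or s = 2, giving (16, −4) and (2, 14).

(2, 14) and (16, −4)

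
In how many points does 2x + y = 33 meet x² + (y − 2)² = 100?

0

Centre (0, 2), r² = 100. Distance² from centre to line = (−31)²/5 = 961/5.
Since d² > r², the line lies outside the circle.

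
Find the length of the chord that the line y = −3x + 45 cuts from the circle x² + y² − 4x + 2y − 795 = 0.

Express y = −3x + 45 and substitute into the circle:
10x² − 280x + 1320 = 0  ⟹  x² − 28x + 132 = 0
x = 22 or x = 6, giving (22, −21) and (6, 27).
Chord length = distance between (22, −21) and (6, 27) = √2560 = 16√10.

16√10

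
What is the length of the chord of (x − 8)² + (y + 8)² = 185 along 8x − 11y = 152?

The distance from (8, −8) to the line is 0/√185, and r² = 185.
Chord = 2√(r² − d²) = 2·√(185) = 2√185.

2√185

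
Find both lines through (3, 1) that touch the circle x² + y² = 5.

Write the tangent as mx − y + (1 − m·(3)) = 0 and set its distance from the centre to √5:
[m·(−3) − (−1)]² = 5(m² + 1)
2m² − 3m − 2 = 0, so m = 2 or m = −1/2.
With m = 2: 2x − y = 5. With m = −1/2: x + 2y = 5.

2x − y = 5 and x + 2y = 5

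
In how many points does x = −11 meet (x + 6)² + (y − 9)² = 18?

d² = (1·(−6) + 0·9 − (−11))² = 25; r² = 18.
Since d² > r², the line lies outside the circle.

0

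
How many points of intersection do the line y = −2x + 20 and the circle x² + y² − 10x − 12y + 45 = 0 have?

Centre (5, 6), r² = 16. Distance² from centre to line = (−4)²/5 = 16/5.
Since d² < r², the line cuts the circle twice.

2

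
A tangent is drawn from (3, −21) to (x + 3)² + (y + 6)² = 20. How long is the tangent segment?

√241

With centre O = (−3, −6), |OP|² = 261 and r² = 20.
Power of the point: PT² = |PO|² − r² = 241, so PT = √241.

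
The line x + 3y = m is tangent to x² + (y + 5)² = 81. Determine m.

For a tangent, require d(centre, line) = r = 9.
|1·0 + 3·(−5) − m| / √10 = 9
|m − (−15)| = 9√10.

m = −15 ± 9√10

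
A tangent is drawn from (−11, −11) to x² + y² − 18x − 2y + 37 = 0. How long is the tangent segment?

The centre is (9, 1) and r = 3√5. The square of the distance from P to the centre is 400 + 144 = 544.
By the tangent–radius right angle, tangent length = √(|PO|² − r²) = √499.

√499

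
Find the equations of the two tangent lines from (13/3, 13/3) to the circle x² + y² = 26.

5x + y = 26 and x + 5y = 26

A line y − (13/3) = m(x − (13/3)) is tangent when its distance from (0, 0) is √26:
[m·(−13/3) − (−13/3)]² = 26(m² + 1)
5m² + 26m + 5 = 0, so m = −5 or m = −1/5.
Through (13/3, 13/3) these give 5x + y = 26 and x + 5y = 26.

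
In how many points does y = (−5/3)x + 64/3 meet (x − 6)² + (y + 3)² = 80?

d² = (5·6 + 3·(−3) − (64))²/34 = 1849/34; r² = 80.
Since d² < r², the line cuts the circle twice.

2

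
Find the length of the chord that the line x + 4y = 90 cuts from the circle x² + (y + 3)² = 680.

The distance from (0, −3) to the line is 102/√17, and r² = 680.
Chord = 2√(r² − d²) = 2·√(68) = 4√17.

4√17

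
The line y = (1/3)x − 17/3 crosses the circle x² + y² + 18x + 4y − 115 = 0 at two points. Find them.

From the line, y = (−17 + x)/3. Substituting:
10x² + 140x − 950 = 0  ⟹  x² + 14x − 95 = 0
x = 5 or x = −19, giving (5, −4) and (−19, −12).

(−19, −12) and (5, −4)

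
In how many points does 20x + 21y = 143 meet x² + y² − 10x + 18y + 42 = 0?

1

Centre (5, −9), r² = 64. Distance² from centre to line = (−232)²/841 = 64.
Since d² = r², the line is tangent.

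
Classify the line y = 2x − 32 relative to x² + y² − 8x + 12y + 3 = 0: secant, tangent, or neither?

neither

Substituting the line into the circle gives 5x² − 112x + 643 = 0.
Discriminant = (−112)² − 4·5·(643) = −316 < 0.
No real roots: the line does not meet the circle.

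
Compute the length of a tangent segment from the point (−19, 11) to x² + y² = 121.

19

Centre (0, 0), r² = 121. |PO|² = (−19)² + (11)² = 482.
Power of the point: PT² = |PO|² − r² = 361, so PT = 19.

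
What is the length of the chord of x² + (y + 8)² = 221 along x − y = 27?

The distance from (0, −8) to the line is 19/√2, and r² = 221.
Chord = 2√(r² − d²) = 2·√(81/2) = 9√2.

9√2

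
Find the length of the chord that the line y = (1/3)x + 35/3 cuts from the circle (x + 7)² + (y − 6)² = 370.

The distance from (−7, 6) to the line is 10/√10, and r² = 370.
Chord = 2√(r² − d²) = 2·√(360) = 12√10.

12√10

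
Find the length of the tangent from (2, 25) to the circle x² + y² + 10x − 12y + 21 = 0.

√370

Centre (−5, 6), r² = 40. |PO|² = (7)² + (19)² = 410.
By the tangent–radius right angle, tangent length = √(|PO|² − r²) = √370.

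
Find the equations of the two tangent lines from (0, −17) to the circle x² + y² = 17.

A line y − (−17) = m(x − (0)) is tangent when its distance from (0, 0) is √17:
(0m − (17))² = 17(m² + 1)
m² − 16 = 0, so m = −4 or m = 4.
With m = −4: 4x + y = −17. With m = 4: 4x − y = 17.

4x + y = −17 and 4x − y = 17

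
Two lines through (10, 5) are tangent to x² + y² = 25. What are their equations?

4x − 3y = 25 and y = 5

Let a tangent through (10, 5) have slope m. Its distance from (0, 0) must equal 5:
(−10m − (−5))² = 25(m² + 1)
3m² − 4m = 0, so m = 4/3 or m = 0.
Through (10, 5) these give 4x − 3y = 25 and y = 5.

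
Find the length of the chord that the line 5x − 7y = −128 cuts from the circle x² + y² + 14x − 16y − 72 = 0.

3√74

Express y = (128 + 5x)/7 and substitute into the circle:
74x² + 1406x − 1480 = 0  ⟹  x² + 19x − 20 = 0
x = 1 or x = −20, giving (1, 19) and (−20, 4).
Chord length = distance between (1, 19) and (−20, 4) = √666 = 3√74.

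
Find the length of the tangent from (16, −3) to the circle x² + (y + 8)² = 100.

The centre is (0, −8) and r = 10. The square of the distance from P to the centre is 256 + 25 = 281.
Power of the point: PT² = |PO|² − r² = 181, so PT = √181.

√181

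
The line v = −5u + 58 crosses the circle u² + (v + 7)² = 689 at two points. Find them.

(8, 18) and (17, −27)

Express v = −5u + 58 and substitute into the circle:
26u² − 650u + 3536 = 0  ⟹  u² − 25u + 136 = 0
u = 17 or u = 8, giving (17, −27) and (8, 18).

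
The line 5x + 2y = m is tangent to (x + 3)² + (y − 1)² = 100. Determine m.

For a tangent, require d(centre, line) = r = 10.
|5·(−3) + 2·1 − m| / √29 = 10
|m − (−13)| = 10√29.

m = −13 ± 10√29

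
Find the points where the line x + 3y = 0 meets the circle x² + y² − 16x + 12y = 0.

Substitute y = (−x)/3:
10x² − 180x = 0  ⟹  x² − 18x = 0
x = 18 or x = 0, giving (18, −6) and (0, 0).

(0, 0) and (18, −6)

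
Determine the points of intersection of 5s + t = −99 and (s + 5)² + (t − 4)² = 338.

From the line, t = −5s − 99. Substituting:
26s² + 1040s + 10296 = 0  ⟹  s² + 40s + 396 = 0
s = −18 or s = −22, giving (−18, −9) and (−22, 11).

(−22, 11) and (−18, −9)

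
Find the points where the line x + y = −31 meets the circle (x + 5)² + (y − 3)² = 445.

From the line, y = −x − 31. Substituting:
2x² + 78x + 736 = 0  ⟹  x² + 39x + 368 = 0
x = −16 or x = −23, giving (−16, −15) and (−23, −8).

(−23, −8) and (−16, −15)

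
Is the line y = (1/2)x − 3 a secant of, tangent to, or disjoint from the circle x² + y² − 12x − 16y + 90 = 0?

Centre (6, 8), r² = 10. Distance² from centre to line = (−16)²/5 = 256/5.
Since d² > r², the line lies outside the circle.

disjoint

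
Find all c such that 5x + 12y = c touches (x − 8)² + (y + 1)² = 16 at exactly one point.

c = −24 or c = 80

Tangency holds when the distance from the centre (8, −1) to the line equals the radius 4:
|5·8 + 12·(−1) − c| / √169 = 4
|c − (28)| = 4·13, so c = 80 or c = −24.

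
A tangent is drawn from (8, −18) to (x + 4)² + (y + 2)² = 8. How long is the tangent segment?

14√2

The centre is (−4, −2) and r = 2√2. The square of the distance from P to the centre is 144 + 256 = 400.
The tangent meets the radius at right angles, so tangent² = |PO|² − r² = 400 − 8 = 392.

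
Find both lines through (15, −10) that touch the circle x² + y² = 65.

x + 8y = −65 and 7x + 4y = 65

A line y − (−10) = m(x − (15)) is tangent when its distance from (0, 0) is √65:
[m·(−15) − (10)]² = 65(m² + 1)
32m² + 60m + 7 = 0, so m = −1/8 or m = −7/4.
With m = −1/8: x + 8y = −65. With m = −7/4: 7x + 4y = 65.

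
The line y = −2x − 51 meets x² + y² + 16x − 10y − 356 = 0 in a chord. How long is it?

10√5

Centre (−8, 5), r² = 445. Perpendicular distance d from centre to line = |40| / √5 = 40/√5.
Chord = 2√(r² − d²) = 2·√(125) = 10√5.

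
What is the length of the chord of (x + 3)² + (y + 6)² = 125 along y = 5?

4

From the line, y = 5. Substituting:
x² + 6x + 5 = 0
x = −1 or x = −5, giving (−1, 5) and (−5, 5).
Chord length = distance between (−1, 5) and (−5, 5) = √16 = 4.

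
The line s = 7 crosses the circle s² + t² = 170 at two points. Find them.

(7, −11) and (7, 11)

The line gives s = 7. Substituting into the circle:
t² − 121 = 0
t = 11 or t = −11, giving (7, 11) and (7, −11).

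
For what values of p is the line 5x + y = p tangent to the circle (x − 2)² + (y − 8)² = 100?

For a tangent, require d(centre, line) = r = 10.
|5·2 + 1·8 − p| / √26 = 10
|p − (18)| = 10√26.

p = 18 ± 10√26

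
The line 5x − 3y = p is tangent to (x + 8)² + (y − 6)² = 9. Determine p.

For a tangent, require d(centre, line) = r = 3.
|5·(−8) − 3·6 − p| / √34 = 3
|p − (−58)| = 3√34.

p = −58 ± 3√34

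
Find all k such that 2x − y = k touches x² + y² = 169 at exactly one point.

k = ±13√5

The line touches the circle iff its distance from (0, 0) is 13:
|2·0 − 1·0 − k| / √5 = 13
|k| = 13√5.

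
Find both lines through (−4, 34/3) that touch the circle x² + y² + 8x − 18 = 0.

5x + 3y = 14 and 5x − 3y = −54

Let a tangent through (−4, 34/3) have slope m. Its distance from (−4, 0) must equal √34:
(0m − (−34/3))² = 34(m² + 1)
9m² − 25 = 0, so m = −5/3 or m = 5/3.
Through (−4, 34/3) these give 5x + 3y = 14 and 5x − 3y = −54.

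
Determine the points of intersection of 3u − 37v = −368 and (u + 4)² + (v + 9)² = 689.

From the line, v = (368 + 3u)/37. Substituting:
1378u² + 15158u − 429936 = 0  ⟹  u² + 11u − 312 = 0
u = 13 or u = −24, giving (13, 11) and (−24, 8).

(−24, 8) and (13, 11)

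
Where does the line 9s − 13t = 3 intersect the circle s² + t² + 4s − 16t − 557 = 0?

From the line, t = (−3 + 9s)/13. Substituting:
250s² − 1250s − 93500 = 0  ⟹  s² − 5s − 374 = 0
s = 22 or s = −17, giving (22, 15) and (−17, −12).

(−17, −12) and (22, 15)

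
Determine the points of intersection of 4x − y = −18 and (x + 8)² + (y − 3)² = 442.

Express y = 4x + 18 and substitute into the circle:
17x² + 136x − 153 = 0  ⟹  x² + 8x − 9 = 0
x = 1 or x = −9, giving (1, 22) and (−9, −18).

(−9, −18) and (1, 22)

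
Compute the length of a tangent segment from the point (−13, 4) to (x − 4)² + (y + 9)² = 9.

Centre (4, −9), r² = 9. |PO|² = (−17)² + (13)² = 458.
By the tangent–radius right angle, tangent length = √(|PO|² − r²) = √449.

√449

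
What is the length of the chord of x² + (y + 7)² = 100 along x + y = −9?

The distance from (0, −7) to the line is 2/√2, and r² = 100.
Chord = 2√(r² − d²) = 2·√(98) = 14√2.

14√2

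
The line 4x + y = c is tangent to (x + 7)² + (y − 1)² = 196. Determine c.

c = −27 ± 14√17

Tangency holds when the distance from the centre (−7, 1) to the line equals the radius 14:
|4·(−7) + 1·1 − c| / √17 = 14
|c − (−27)| = 14√17.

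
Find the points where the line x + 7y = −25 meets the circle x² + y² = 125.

From the line, y = (−25 − x)/7. Substituting:
50x² + 50x − 5500 = 0  ⟹  x² + x − 110 = 0
x = 10 or x = −11, giving (10, −5) and (−11, −2).

(−11, −2) and (10, −5)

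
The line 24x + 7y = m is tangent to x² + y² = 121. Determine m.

Tangency holds when the distance from the centre (0, 0) to the line equals the radius 11:
|24·0 + 7·0 − m| / √625 = 11
|m| = 11·25, so m = 275 or m = −275.

m = −275 or m = 275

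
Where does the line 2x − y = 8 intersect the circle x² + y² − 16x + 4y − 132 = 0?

Substitute y = 2x − 8:
5x² − 40x − 100 = 0  ⟹  x² − 8x − 20 = 0
x = 10 or x = −2, giving (10, 12) and (−2, −12).

(−2, −12) and (10, 12)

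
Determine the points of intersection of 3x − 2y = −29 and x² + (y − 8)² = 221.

(−11, −2) and (5, 22)

Substitute y = (29 + 3x)/2:
13x² + 78x − 715 = 0  ⟹  x² + 6x − 55 = 0
x = 5 or x = −11, giving (5, 22) and (−11, −2).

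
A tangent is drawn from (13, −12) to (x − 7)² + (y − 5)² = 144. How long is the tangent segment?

√181

The centre is (7, 5) and r = 12. The square of the distance from P to the centre is 36 + 289 = 325.
Power of the point: PT² = |PO|² − r² = 181, so PT = √181.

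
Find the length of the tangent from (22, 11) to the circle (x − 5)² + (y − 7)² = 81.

4√14

Centre (5, 7), r² = 81. |PO|² = (17)² + (4)² = 305.
The tangent meets the radius at right angles, so tangent² = |PO|² − r² = 305 − 81 = 224.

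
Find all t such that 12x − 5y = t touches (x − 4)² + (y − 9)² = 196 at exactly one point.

t = −179 or t = 185

The line touches the circle iff its distance from (4, 9) is 14:
|12·4 − 5·9 − t| / √169 = 14
|t − (3)| = 14·13, so t = 185 or t = −179.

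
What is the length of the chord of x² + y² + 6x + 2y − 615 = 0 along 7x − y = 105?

Centre (−3, −1), r² = 625. Perpendicular distance d from centre to line = |−125| / √50 = 125/√50.
Chord = 2√(r² − d²) = 2·√(625/2) = 25√2.

25√2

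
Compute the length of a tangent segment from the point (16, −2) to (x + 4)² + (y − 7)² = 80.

√401

With centre O = (−4, 7), |OP|² = 481 and r² = 80.
Power of the point: PT² = |PO|² − r² = 401, so PT = √401.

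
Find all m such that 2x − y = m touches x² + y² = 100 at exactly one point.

Tangency holds when the distance from the centre (0, 0) to the line equals the radius 10:
|2·0 − 1·0 − m| / √5 = 10
|m| = 10√5.

m = ±10√5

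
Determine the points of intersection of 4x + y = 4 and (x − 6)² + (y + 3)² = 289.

(−2, 12) and (6, −20)

Substitute y = −4x + 4:
17x² − 68x − 204 = 0  ⟹  x² − 4x − 12 = 0
x = 6 or x = −2, giving (6, −20) and (−2, 12).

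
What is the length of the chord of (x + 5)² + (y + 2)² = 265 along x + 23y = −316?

√530

From the line, y = (−316 − x)/23. Substituting:
530x² + 5830x − 54060 = 0  ⟹  x² + 11x − 102 = 0
x = 6 or x = −17, giving (6, −14) and (−17, −13).
|(6, −14) − (−17, −13)| = √((23)² + (−1)²) = √530.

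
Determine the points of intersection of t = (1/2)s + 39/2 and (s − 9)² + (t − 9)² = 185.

From the line, t = (39 + s)/2. Substituting:
5s² − 30s + 25 = 0  ⟹  s² − 6s + 5 = 0
s = 5 or s = 1, giving (5, 22) and (1, 20).

(1, 20) and (5, 22)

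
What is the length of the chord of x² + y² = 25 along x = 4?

6

The line gives x = 4. Substituting into the circle:
y² − 9 = 0
y = 3 or y = −3, giving (4, 3) and (4, −3).
|(4, 3) − (4, −3)| = √((0)² + (6)²) = 6.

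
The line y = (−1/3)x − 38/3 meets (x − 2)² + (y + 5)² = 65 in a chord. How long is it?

Centre (2, −5), r² = 65. Perpendicular distance d from centre to line = |25| / √10 = 25/√10.
Half the chord is √(r² − d²) = √(5/2), so the full chord is √10.

√10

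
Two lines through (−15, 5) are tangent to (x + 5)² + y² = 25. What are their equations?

A line y − (5) = m(x − (−15)) is tangent when its distance from (−5, 0) is 5:
(10m − (−5))² = 25(m² + 1)
3m² + 4m = 0, so m = 0 or m = −4/3.
With m = 0: y = 5. With m = −4/3: 4x + 3y = −45.

y = 5 and 4x + 3y = −45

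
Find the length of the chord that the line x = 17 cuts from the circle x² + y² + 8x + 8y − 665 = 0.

32

The line gives x = 17. Substituting into the circle:
y² + 8y − 240 = 0
y = 12 or y = −20, giving (17, 12) and (17, −20).
|(17, 12) − (17, −20)| = √((0)² + (32)²) = 32.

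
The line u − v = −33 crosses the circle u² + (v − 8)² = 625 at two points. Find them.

Substitute v = u + 33:
2u² + 50u = 0  ⟹  u² + 25u = 0
u = 0 or u = −25, giving (0, 33) and (−25, 8).

(−25, 8) and (0, 33)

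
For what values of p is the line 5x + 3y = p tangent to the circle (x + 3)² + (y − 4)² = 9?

p = −3 ± 3√34

The line touches the circle iff its distance from (−3, 4) is 3:
|5·(−3) + 3·4 − p| / √34 = 3
|p − (−3)| = 3√34.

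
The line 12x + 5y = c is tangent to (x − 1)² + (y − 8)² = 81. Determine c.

c = −65 or c = 169

The line touches the circle iff its distance from (1, 8) is 9:
|12·1 + 5·8 − c| / √169 = 9
|c − (52)| = 9·13, so c = 169 or c = −65.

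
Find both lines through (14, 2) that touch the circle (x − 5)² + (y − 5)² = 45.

2x + y = 30 and x − 2y = 10

A line y − (2) = m(x − (14)) is tangent when its distance from (5, 5) is 3√5:
(−9m − (3))² = 45(m² + 1)
2m² + 3m − 2 = 0, so m = −2 or m = 1/2.
Through (14, 2) these give 2x + y = 30 and x − 2y = 10.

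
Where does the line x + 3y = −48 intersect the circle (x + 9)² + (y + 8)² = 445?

Substitute y = (−48 − x)/3:
10x² + 210x − 2700 = 0  ⟹  x² + 21x − 270 = 0
x = 9 or x = −30, giving (9, −19) and (−30, −6).

(−30, −6) and (9, −19)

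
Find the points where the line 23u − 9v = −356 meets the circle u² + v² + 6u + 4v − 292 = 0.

(−19, −9) and (−10, 14)

Express v = (356 + 23u)/9 and substitute into the circle:
610u² + 17690u + 115900 = 0  ⟹  u² + 29u + 190 = 0
u = −10 or u = −19, giving (−10, 14) and (−19, −9).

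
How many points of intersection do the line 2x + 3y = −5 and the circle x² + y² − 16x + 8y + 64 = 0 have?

Centre (8, −4), r² = 16. Distance² from centre to line = (9)²/13 = 81/13.
Since d² < r², the line cuts the circle twice.

2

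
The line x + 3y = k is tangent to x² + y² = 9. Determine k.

Tangency holds when the distance from the centre (0, 0) to the line equals the radius 3:
|1·0 + 3·0 − k| / √10 = 3
|k| = 3√10.

k = ±3√10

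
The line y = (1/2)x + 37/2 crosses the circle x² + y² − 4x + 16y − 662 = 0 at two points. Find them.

(−19, 9) and (1, 19)

Substitute y = (37 + x)/2:
5x² + 90x − 95 = 0  ⟹  x² + 18x − 19 = 0
x = 1 or x = −19, giving (1, 19) and (−19, 9).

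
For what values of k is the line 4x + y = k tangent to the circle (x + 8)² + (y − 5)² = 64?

Tangency holds when the distance from the centre (−8, 5) to the line equals the radius 8:
|4·(−8) + 1·5 − k| / √17 = 8
|k − (−27)| = 8√17.

k = −27 ± 8√17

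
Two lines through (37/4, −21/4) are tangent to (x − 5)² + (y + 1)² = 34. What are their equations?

A line y − (−21/4) = m(x − (37/4)) is tangent when its distance from (5, −1) is √34:
[m·(−17/4) − (17/4)]² = 34(m² + 1)
15m² − 34m + 15 = 0, so m = 5/3 or m = 3/5.
With m = 5/3: 5x − 3y = 62. With m = 3/5: 3x − 5y = 54.

5x − 3y = 62 and 3x − 5y = 54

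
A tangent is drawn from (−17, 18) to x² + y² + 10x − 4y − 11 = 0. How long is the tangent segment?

6√10

Centre (−5, 2), r² = 40. |PO|² = (−12)² + (16)² = 400.
The tangent meets the radius at right angles, so tangent² = |PO|² − r² = 400 − 40 = 360.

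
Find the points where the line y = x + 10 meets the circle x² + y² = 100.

Express y = x + 10 and substitute into the circle:
2x² + 20x = 0  ⟹  x² + 10x = 0
x = 0 or x = −10, giving (0, 10) and (−10, 0).

(−10, 0) and (0, 10)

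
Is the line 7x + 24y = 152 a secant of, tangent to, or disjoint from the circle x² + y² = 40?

Substituting the line into the circle gives 625x² − 2128x + 64 = 0.
Discriminant = (−2128)² − 4·625·(64) = 4368384 > 0.
Two real roots: the line is a secant.

secant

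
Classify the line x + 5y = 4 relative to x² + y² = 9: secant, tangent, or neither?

Centre (0, 0), r² = 9. Distance² from centre to line = (−4)²/26 = 8/13.
Since d² < r², the line cuts the circle twice.

secant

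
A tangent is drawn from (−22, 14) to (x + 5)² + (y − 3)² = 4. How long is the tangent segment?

√406

With centre O = (−5, 3), |OP|² = 410 and r² = 4.
By the tangent–radius right angle, tangent length = √(|PO|² − r²) = √406.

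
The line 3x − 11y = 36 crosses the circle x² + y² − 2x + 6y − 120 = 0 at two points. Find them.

From the line, y = (−36 + 3x)/11. Substituting:
130x² − 260x − 15600 = 0  ⟹  x² − 2x − 120 = 0
x = 12 or x = −10, giving (12, 0) and (−10, −6).

(−10, −6) and (12, 0)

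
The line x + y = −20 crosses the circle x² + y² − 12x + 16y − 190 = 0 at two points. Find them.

Substitute y = −x − 20:
2x² + 12x − 110 = 0  ⟹  x² + 6x − 55 = 0
x = 5 or x = −11, giving (5, −25) and (−11, −9).

(−11, −9) and (5, −25)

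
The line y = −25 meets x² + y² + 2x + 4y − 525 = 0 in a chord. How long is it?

2

The distance from (−1, −2) to the line is 23, and r² = 530.
Half the chord is √(r² − d²) = √(1), so the full chord is 2.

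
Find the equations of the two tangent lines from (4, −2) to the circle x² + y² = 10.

3x + y = 10 and x − 3y = 10

Let a tangent through (4, −2) have slope m. Its distance from (0, 0) must equal √10:
(−4m − (2))² = 10(m² + 1)
3m² + 8m − 3 = 0, so m = −3 or m = 1/3.
Through (4, −2) these give 3x + y = 10 and x − 3y = 10.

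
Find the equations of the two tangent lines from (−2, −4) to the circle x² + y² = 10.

Write the tangent as mx − y + (−4 − m·(−2)) = 0 and set its distance from the centre to √10:
(2m − (4))² = 10(m² + 1)
3m² + 8m − 3 = 0, so m = 1/3 or m = −3.
Through (−2, −4) these give x − 3y = 10 and 3x + y = −10.

x − 3y = 10 and 3x + y = −10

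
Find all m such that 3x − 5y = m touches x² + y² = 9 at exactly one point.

The line touches the circle iff its distance from (0, 0) is 3:
|3·0 − 5·0 − m| / √34 = 3
|m| = 3√34.

m = ±3√34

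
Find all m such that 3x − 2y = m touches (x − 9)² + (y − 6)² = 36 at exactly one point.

For a tangent, require d(centre, line) = r = 6.
|3·9 − 2·6 − m| / √13 = 6
|m − (15)| = 6√13.

m = 15 ± 6√13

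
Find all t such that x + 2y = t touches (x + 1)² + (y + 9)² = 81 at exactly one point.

t = −19 ± 9√5

The line touches the circle iff its distance from (−1, −9) is 9:
|1·(−1) + 2·(−9) − t| / √5 = 9
|t − (−19)| = 9√5.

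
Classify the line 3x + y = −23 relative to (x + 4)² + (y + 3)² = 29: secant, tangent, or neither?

secant

Substituting the line into the circle gives 10x² + 128x + 387 = 0.
Discriminant = (128)² − 4·10·(387) = 904 > 0.
Two real roots: the line is a secant.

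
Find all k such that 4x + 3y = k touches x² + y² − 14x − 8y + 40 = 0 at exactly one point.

k = 15 or k = 65

For a tangent, require d(centre, line) = r = 5.
|4·7 + 3·4 − k| / √25 = 5
|k − (40)| = 5·5, so k = 65 or k = 15.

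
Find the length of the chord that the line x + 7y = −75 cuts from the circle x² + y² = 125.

From the line, y = (−75 − x)/7. Substituting:
50x² + 150x − 500 = 0  ⟹  x² + 3x − 10 = 0
x = 2 or x = −5, giving (2, −11) and (−5, −10).
Chord length = distance between (2, −11) and (−5, −10) = √50 = 5√2.

5√2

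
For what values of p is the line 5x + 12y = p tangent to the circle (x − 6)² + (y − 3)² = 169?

p = −103 or p = 235

The line touches the circle iff its distance from (6, 3) is 13:
|5·6 + 12·3 − p| / √169 = 13
|p − (66)| = 13·13, so p = 235 or p = −103.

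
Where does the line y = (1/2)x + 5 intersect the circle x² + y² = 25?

(−4, 3) and (0, 5)

Express y = (10 + x)/2 and substitute into the circle:
5x² + 20x = 0  ⟹  x² + 4x = 0
x = 0 or x = −4, giving (0, 5) and (−4, 3).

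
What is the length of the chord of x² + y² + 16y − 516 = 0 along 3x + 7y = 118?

The distance from (0, −8) to the line is 174/√58, and r² = 580.
Chord = 2√(r² − d²) = 2·√(58) = 2√58.

2√58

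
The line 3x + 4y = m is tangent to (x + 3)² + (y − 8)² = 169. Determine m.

m = −42 or m = 88

For a tangent, require d(centre, line) = r = 13.
|3·(−3) + 4·8 − m| / √25 = 13
|m − (23)| = 13·5, so m = 88 or m = −42.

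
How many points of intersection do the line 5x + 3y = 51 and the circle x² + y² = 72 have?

0

Substituting the line into the circle gives 34x² − 510x + 1953 = 0.
Δ = 260100 − 265608 = −5508.
No real roots: the line does not meet the circle.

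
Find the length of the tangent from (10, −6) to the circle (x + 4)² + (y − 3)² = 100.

√177

Centre (−4, 3), r² = 100. |PO|² = (14)² + (−9)² = 277.
The tangent meets the radius at right angles, so tangent² = |PO|² − r² = 277 − 100 = 177.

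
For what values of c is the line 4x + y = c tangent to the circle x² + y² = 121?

c = ±11√17

The line touches the circle iff its distance from (0, 0) is 11:
|4·0 + 1·0 − c| / √17 = 11
|c| = 11√17.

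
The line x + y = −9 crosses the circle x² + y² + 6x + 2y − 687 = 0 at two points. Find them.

Substitute y = −x − 9:
2x² + 22x − 624 = 0  ⟹  x² + 11x − 312 = 0
x = 13 or x = −24, giving (13, −22) and (−24, 15).

(−24, 15) and (13, −22)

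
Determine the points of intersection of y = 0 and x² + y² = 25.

(−5, 0) and (5, 0)

Express y = 0 and substitute into the circle:
x² − 25 = 0
x = 5 or x = −5, giving (5, 0) and (−5, 0).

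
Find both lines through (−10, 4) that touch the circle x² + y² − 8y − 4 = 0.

A line y − (4) = m(x − (−10)) is tangent when its distance from (0, 4) is 2√5:
[m·(10) − (0)]² = 20(m² + 1)
4m² − 1 = 0, so m = 1/2 or m = −1/2.
With m = 1/2: x − 2y = −18. With m = −1/2: x + 2y = −2.

x − 2y = −18 and x + 2y = −2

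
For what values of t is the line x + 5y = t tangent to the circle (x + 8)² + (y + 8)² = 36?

The line touches the circle iff its distance from (−8, −8) is 6:
|1·(−8) + 5·(−8) − t| / √26 = 6
|t − (−48)| = 6√26.

t = −48 ± 6√26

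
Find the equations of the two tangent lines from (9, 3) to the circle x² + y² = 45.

Let a tangent through (9, 3) have slope m. Its distance from (0, 0) must equal 3√5:
[m·(−9) − (−3)]² = 45(m² + 1)
2m² − 3m − 2 = 0, so m = −1/2 or m = 2.
Through (9, 3) these give x + 2y = 15 and 2x − y = 15.

x + 2y = 15 and 2x − y = 15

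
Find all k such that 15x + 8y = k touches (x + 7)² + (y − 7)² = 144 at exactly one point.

Tangency holds when the distance from the centre (−7, 7) to the line equals the radius 12:
|15·(−7) + 8·7 − k| / √289 = 12
|k − (−49)| = 12·17, so k = 155 or k = −253.

k = −253 or k = 155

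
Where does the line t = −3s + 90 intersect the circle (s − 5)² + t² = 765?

Express t = −3s + 90 and substitute into the circle:
10s² − 550s + 7360 = 0  ⟹  s² − 55s + 736 = 0
s = 32 or s = 23, giving (32, −6) and (23, 21).

(23, 21) and (32, −6)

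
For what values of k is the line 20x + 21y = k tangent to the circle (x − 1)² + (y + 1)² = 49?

k = −204 or k = 202

Tangency holds when the distance from the centre (1, −1) to the line equals the radius 7:
|20·1 + 21·(−1) − k| / √841 = 7
|k − (−1)| = 7·29, so k = 202 or k = −204.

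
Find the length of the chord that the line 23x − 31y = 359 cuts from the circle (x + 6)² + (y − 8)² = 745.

√1490

Substitute y = (−359 + 23x)/31:
1490x² − 16390x − 312900 = 0  ⟹  x² − 11x − 210 = 0
x = 21 or x = −10, giving (21, 4) and (−10, −19).
|(21, 4) − (−10, −19)| = √((31)² + (23)²) = √1490.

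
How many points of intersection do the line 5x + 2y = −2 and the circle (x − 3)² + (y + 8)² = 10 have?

2

d² = (5·3 + 2·(−8) − (−2))²/29 = 1/29; r² = 10.
Since d² < r², the line cuts the circle twice.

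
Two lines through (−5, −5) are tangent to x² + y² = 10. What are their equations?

3x − y = −10 and x − 3y = 10

A line y − (−5) = m(x − (−5)) is tangent when its distance from (0, 0) is √10:
[m·(5) − (5)]² = 10(m² + 1)
3m² − 10m + 3 = 0, so m = 3 or m = 1/3.
With m = 3: 3x − y = −10. With m = 1/3: x − 3y = 10.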